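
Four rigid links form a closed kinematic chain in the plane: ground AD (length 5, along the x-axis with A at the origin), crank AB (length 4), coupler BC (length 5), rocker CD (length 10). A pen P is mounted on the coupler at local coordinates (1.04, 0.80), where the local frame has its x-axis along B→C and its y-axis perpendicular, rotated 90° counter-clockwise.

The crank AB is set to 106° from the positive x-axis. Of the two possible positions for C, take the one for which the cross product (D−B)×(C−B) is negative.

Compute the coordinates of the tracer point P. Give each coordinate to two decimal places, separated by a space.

-1.40 2.57

A=(0,0), D=(5.00,0)
B = A + 4.00·(cos106°, sin106°) = (-1.1025, 3.8450)
|BD| = 7.2129
circle(B,5.00) ∩ circle(D,10.00): a=-1.5926, h=4.7396
  candidates: C₊=(0.0766,8.7040) cross=34.186; C₋=(-4.9766,0.6840) cross=-34.186
  mode - wants cross < 0 → take C=(-4.9766,0.6840) (cross=-34.186)
ex = (C−B)/|BC| = (-0.7748,-0.6322); ey = (0.6322,-0.7748)
P = B + 1.04·ex + 0.80·ey = (-1.4026,2.5677)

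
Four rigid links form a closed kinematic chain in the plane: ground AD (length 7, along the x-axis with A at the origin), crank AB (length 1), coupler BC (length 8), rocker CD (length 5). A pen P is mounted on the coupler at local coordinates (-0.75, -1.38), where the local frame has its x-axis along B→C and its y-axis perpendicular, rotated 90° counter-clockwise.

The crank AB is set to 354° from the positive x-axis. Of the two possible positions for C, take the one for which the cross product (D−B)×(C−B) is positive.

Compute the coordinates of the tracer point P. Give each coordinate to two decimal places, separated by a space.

A=(0,0), D=(7.00,0)
B = A + 1.00·(cos354°, sin354°) = (0.9945, -0.1045)
|BD| = 6.0064
circle(B,8.00) ∩ circle(D,5.00): a=6.2497, h=4.9941
  candidates: C₊=(7.1564,4.9976) cross=29.996; C₋=(7.3302,-4.9891) cross=-29.996
  mode + wants cross > 0 → take C=(7.1564,4.9976) (cross=29.996)
ex = (C−B)/|BC| = (0.7702,0.6378); ey = (-0.6378,0.7702)
P = B + -0.75·ex + -1.38·ey = (1.2970,-1.6458)

1.30 -1.65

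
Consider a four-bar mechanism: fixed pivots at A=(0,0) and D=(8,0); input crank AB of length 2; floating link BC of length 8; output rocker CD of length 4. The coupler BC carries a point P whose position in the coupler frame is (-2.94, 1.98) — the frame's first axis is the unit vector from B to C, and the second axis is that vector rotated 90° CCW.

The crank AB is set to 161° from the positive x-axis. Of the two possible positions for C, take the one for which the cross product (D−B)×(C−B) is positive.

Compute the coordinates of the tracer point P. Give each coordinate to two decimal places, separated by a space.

A=(0,0), D=(8.00,0)
B = A + 2.00·(cos161°, sin161°) = (-1.8910, 0.6511)
|BD| = 9.9124
circle(B,8.00) ∩ circle(D,4.00): a=7.3774, h=3.0941
  candidates: C₊=(5.6737,3.2540) cross=30.670; C₋=(5.2672,-2.9209) cross=-30.670
  mode + wants cross > 0 → take C=(5.6737,3.2540) (cross=30.670)
ex = (C−B)/|BC| = (0.9456,0.3254); ey = (-0.3254,0.9456)
P = B + -2.94·ex + 1.98·ey = (-5.3153,1.5669)

-5.32 1.57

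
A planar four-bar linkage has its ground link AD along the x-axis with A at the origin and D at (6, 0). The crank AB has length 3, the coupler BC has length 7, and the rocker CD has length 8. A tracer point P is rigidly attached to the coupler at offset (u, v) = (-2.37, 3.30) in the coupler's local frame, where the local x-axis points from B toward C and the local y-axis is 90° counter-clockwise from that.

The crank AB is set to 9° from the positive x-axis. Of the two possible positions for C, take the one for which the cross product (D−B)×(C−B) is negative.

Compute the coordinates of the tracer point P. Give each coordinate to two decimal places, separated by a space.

A=(0,0), D=(6.00,0)
B = A + 3.00·(cos9°, sin9°) = (2.9631, 0.4693)
|BD| = 3.0730
circle(B,7.00) ∩ circle(D,8.00): a=-0.9041, h=6.9414
  candidates: C₊=(3.1296,7.4673) cross=21.331; C₋=(1.0095,-6.2526) cross=-21.331
  mode - wants cross < 0 → take C=(1.0095,-6.2526) (cross=-21.331)
ex = (C−B)/|BC| = (-0.2791,-0.9603); ey = (0.9603,-0.2791)
P = B + -2.37·ex + 3.30·ey = (6.7934,1.8241)

6.79 1.82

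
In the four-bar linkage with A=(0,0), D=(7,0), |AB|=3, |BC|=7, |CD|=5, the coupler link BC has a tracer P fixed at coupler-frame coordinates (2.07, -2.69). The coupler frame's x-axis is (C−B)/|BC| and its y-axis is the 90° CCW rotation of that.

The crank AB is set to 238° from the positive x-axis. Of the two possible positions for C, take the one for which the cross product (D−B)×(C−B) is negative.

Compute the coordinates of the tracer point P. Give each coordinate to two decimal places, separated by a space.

-0.41 -5.73

A=(0,0), D=(7.00,0)
B = A + 3.00·(cos238°, sin238°) = (-1.5898, -2.5441)
|BD| = 8.9586
circle(B,7.00) ∩ circle(D,5.00): a=5.8188, h=3.8912
  candidates: C₊=(2.8844,2.8393) cross=34.860; C₋=(5.0945,-4.6227) cross=-34.860
  mode - wants cross < 0 → take C=(5.0945,-4.6227) (cross=-34.860)
ex = (C−B)/|BC| = (0.9549,-0.2969); ey = (0.2969,0.9549)
P = B + 2.07·ex + -2.69·ey = (-0.4119,-5.7275)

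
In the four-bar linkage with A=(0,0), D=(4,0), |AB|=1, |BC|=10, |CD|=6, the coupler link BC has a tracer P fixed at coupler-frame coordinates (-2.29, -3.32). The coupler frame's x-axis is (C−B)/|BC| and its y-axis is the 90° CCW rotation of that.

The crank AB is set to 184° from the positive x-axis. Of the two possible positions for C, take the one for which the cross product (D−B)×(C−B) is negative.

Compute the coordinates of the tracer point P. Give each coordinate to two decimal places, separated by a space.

-4.52 -2.03

A=(0,0), D=(4.00,0)
B = A + 1.00·(cos184°, sin184°) = (-0.9976, -0.0698)
|BD| = 4.9981
circle(B,10.00) ∩ circle(D,6.00): a=8.9015, h=4.5566
  candidates: C₊=(7.8395,4.6107) cross=22.774; C₋=(7.9667,-4.5017) cross=-22.774
  mode - wants cross < 0 → take C=(7.9667,-4.5017) (cross=-22.774)
ex = (C−B)/|BC| = (0.8964,-0.4432); ey = (0.4432,0.8964)
P = B + -2.29·ex + -3.32·ey = (-4.5218,-2.0310)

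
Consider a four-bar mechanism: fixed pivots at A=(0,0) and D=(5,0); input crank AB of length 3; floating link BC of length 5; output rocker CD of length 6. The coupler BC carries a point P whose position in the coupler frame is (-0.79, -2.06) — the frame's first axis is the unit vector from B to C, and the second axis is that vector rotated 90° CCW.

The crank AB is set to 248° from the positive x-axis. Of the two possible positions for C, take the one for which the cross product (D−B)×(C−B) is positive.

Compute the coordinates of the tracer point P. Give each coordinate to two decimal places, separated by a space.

0.84 -3.79

A=(0,0), D=(5.00,0)
B = A + 3.00·(cos248°, sin248°) = (-1.1238, -2.7816)
|BD| = 6.7259
circle(B,5.00) ∩ circle(D,6.00): a=2.5452, h=4.3037
  candidates: C₊=(-0.5863,2.1895) cross=28.946; C₋=(2.9734,-5.6474) cross=-28.946
  mode + wants cross > 0 → take C=(-0.5863,2.1895) (cross=28.946)
ex = (C−B)/|BC| = (0.1075,0.9942); ey = (-0.9942,0.1075)
P = B + -0.79·ex + -2.06·ey = (0.8393,-3.7884)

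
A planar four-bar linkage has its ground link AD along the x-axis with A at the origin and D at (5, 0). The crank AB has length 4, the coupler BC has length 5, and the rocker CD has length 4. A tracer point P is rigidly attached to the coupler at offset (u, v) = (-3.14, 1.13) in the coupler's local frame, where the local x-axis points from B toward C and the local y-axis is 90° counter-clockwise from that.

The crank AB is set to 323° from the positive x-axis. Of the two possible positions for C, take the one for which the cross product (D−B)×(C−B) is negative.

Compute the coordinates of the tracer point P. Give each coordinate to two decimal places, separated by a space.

0.05 -1.28

A=(0,0), D=(5.00,0)
B = A + 4.00·(cos323°, sin323°) = (3.1945, -2.4073)
|BD| = 3.0091
circle(B,5.00) ∩ circle(D,4.00): a=3.0000, h=4.0000
  candidates: C₊=(1.7946,2.3927) cross=12.036; C₋=(8.1945,-2.4073) cross=-12.036
  mode - wants cross < 0 → take C=(8.1945,-2.4073) (cross=-12.036)
ex = (C−B)/|BC| = (1.0000,0.0000); ey = (-0.0000,1.0000)
P = B + -3.14·ex + 1.13·ey = (0.0545,-1.2773)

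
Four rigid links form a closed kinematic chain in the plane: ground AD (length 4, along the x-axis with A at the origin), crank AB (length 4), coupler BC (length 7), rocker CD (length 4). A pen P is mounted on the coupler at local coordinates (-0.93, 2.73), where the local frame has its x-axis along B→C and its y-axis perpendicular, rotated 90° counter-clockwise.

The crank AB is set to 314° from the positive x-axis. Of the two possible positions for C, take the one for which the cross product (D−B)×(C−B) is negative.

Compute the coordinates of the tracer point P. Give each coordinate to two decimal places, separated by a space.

0.01 -2.06

A=(0,0), D=(4.00,0)
B = A + 4.00·(cos314°, sin314°) = (2.7786, -2.8774)
|BD| = 3.1258
circle(B,7.00) ∩ circle(D,4.00): a=6.8415, h=1.4812
  candidates: C₊=(4.0883,3.9990) cross=4.630; C₋=(6.8153,2.8415) cross=-4.630
  mode - wants cross < 0 → take C=(6.8153,2.8415) (cross=-4.630)
ex = (C−B)/|BC| = (0.5767,0.8170); ey = (-0.8170,0.5767)
P = B + -0.93·ex + 2.73·ey = (0.0120,-2.0629)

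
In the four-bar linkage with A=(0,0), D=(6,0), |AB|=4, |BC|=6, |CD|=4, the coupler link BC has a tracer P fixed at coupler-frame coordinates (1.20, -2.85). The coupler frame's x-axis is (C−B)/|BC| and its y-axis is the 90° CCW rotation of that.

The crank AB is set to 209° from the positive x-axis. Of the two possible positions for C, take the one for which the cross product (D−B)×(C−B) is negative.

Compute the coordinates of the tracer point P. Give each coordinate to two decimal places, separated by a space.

A=(0,0), D=(6.00,0)
B = A + 4.00·(cos209°, sin209°) = (-3.4985, -1.9392)
|BD| = 9.6944
circle(B,6.00) ∩ circle(D,4.00): a=5.8787, h=1.2002
  candidates: C₊=(2.0213,0.4127) cross=11.635; C₋=(2.5015,-1.9392) cross=-11.635
  mode - wants cross < 0 → take C=(2.5015,-1.9392) (cross=-11.635)
ex = (C−B)/|BC| = (1.0000,0.0000); ey = (-0.0000,1.0000)
P = B + 1.20·ex + -2.85·ey = (-2.2985,-4.7892)

-2.30 -4.79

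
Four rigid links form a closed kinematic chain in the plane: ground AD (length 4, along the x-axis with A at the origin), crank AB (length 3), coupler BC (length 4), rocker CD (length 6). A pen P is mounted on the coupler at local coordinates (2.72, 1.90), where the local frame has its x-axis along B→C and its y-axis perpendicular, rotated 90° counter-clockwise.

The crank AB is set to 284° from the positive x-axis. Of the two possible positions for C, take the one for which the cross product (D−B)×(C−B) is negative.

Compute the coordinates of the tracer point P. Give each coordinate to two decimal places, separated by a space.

A=(0,0), D=(4.00,0)
B = A + 3.00·(cos284°, sin284°) = (0.7258, -2.9109)
|BD| = 4.3811
circle(B,4.00) ∩ circle(D,6.00): a=-0.0920, h=3.9989
  candidates: C₊=(-2.0000,0.0166) cross=17.520; C₋=(3.3140,-5.9607) cross=-17.520
  mode - wants cross < 0 → take C=(3.3140,-5.9607) (cross=-17.520)
ex = (C−B)/|BC| = (0.6471,-0.7624); ey = (0.7624,0.6471)
P = B + 2.72·ex + 1.90·ey = (3.9344,-3.7553)

3.93 -3.76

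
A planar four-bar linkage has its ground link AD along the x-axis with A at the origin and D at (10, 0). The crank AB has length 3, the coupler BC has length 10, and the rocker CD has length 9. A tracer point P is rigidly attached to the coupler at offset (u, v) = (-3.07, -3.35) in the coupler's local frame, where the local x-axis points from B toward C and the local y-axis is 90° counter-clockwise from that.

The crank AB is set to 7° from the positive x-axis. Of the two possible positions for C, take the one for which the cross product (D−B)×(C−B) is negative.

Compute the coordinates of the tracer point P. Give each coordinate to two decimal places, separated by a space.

A=(0,0), D=(10.00,0)
B = A + 3.00·(cos7°, sin7°) = (2.9776, 0.3656)
|BD| = 7.0319
circle(B,10.00) ∩ circle(D,9.00): a=4.8669, h=8.7357
  candidates: C₊=(8.2922,8.8365) cross=61.429; C₋=(7.3838,-8.6114) cross=-61.429
  mode - wants cross < 0 → take C=(7.3838,-8.6114) (cross=-61.429)
ex = (C−B)/|BC| = (0.4406,-0.8977); ey = (0.8977,0.4406)
P = B + -3.07·ex + -3.35·ey = (-1.3823,1.6455)

-1.38 1.65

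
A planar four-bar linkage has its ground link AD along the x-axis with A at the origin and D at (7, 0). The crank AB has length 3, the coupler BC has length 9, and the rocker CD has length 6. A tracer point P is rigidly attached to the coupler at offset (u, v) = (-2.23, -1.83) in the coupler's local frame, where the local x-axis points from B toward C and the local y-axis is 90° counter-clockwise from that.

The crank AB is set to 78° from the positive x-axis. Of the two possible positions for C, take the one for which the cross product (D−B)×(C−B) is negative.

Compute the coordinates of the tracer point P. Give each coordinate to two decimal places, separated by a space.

-1.94 4.25

A=(0,0), D=(7.00,0)
B = A + 3.00·(cos78°, sin78°) = (0.6237, 2.9344)
|BD| = 7.0191
circle(B,9.00) ∩ circle(D,6.00): a=6.7151, h=5.9923
  candidates: C₊=(9.2290,5.5706) cross=42.060; C₋=(4.2187,-5.3164) cross=-42.060
  mode - wants cross < 0 → take C=(4.2187,-5.3164) (cross=-42.060)
ex = (C−B)/|BC| = (0.3994,-0.9168); ey = (0.9168,0.3994)
P = B + -2.23·ex + -1.83·ey = (-1.9447,4.2479)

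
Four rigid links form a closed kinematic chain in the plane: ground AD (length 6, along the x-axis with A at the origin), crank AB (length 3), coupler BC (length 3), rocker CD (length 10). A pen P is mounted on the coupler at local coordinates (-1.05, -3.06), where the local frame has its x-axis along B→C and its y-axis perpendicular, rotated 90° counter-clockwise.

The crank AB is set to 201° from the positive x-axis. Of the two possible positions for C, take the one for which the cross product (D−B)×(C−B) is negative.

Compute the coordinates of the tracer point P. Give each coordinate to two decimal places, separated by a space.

A=(0,0), D=(6.00,0)
B = A + 3.00·(cos201°, sin201°) = (-2.8007, -1.0751)
|BD| = 8.8662
circle(B,3.00) ∩ circle(D,10.00): a=-0.6988, h=2.9175
  candidates: C₊=(-3.8481,1.7361) cross=25.867; C₋=(-3.1406,-4.0558) cross=-25.867
  mode - wants cross < 0 → take C=(-3.1406,-4.0558) (cross=-25.867)
ex = (C−B)/|BC| = (-0.1133,-0.9936); ey = (0.9936,-0.1133)
P = B + -1.05·ex + -3.06·ey = (-5.7221,0.3148)

-5.72 0.31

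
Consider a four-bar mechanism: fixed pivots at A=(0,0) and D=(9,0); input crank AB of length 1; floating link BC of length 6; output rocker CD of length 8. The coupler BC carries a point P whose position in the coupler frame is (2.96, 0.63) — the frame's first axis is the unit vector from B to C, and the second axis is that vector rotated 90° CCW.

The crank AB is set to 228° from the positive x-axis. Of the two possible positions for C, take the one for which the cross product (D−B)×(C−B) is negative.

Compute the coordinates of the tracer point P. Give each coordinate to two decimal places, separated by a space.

A=(0,0), D=(9.00,0)
B = A + 1.00·(cos228°, sin228°) = (-0.6691, -0.7431)
|BD| = 9.6976
circle(B,6.00) ∩ circle(D,8.00): a=3.4052, h=4.9401
  candidates: C₊=(2.3475,4.4434) cross=47.908; C₋=(3.1046,-5.4078) cross=-47.908
  mode - wants cross < 0 → take C=(3.1046,-5.4078) (cross=-47.908)
ex = (C−B)/|BC| = (0.6290,-0.7774); ey = (0.7774,0.6290)
P = B + 2.96·ex + 0.63·ey = (1.6824,-2.6481)

1.68 -2.65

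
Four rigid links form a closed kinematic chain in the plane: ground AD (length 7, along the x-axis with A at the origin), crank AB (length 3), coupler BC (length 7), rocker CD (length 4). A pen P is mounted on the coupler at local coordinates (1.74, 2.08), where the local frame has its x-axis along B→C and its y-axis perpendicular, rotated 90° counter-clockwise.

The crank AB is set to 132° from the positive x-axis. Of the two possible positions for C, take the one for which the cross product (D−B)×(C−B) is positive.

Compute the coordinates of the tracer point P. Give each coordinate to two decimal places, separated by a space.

-0.64 4.57

A=(0,0), D=(7.00,0)
B = A + 3.00·(cos132°, sin132°) = (-2.0074, 2.2294)
|BD| = 9.2792
circle(B,7.00) ∩ circle(D,4.00): a=6.4178, h=2.7950
  candidates: C₊=(4.8939,3.4007) cross=25.936; C₋=(3.5508,-2.0257) cross=-25.936
  mode + wants cross > 0 → take C=(4.8939,3.4007) (cross=25.936)
ex = (C−B)/|BC| = (0.9859,0.1673); ey = (-0.1673,0.9859)
P = B + 1.74·ex + 2.08·ey = (-0.6399,4.5712)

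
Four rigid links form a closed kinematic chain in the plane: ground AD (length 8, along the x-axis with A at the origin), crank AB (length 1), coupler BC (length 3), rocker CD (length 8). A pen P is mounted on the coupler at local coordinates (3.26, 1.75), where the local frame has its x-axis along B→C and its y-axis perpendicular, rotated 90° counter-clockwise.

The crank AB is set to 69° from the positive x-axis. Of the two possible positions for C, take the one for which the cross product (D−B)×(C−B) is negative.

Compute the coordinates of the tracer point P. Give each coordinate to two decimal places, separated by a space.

2.01 -2.38

A=(0,0), D=(8.00,0)
B = A + 1.00·(cos69°, sin69°) = (0.3584, 0.9336)
|BD| = 7.6984
circle(B,3.00) ∩ circle(D,8.00): a=0.2771, h=2.9872
  candidates: C₊=(0.9957,3.8651) cross=22.997; C₋=(0.2711,-2.0652) cross=-22.997
  mode - wants cross < 0 → take C=(0.2711,-2.0652) (cross=-22.997)
ex = (C−B)/|BC| = (-0.0291,-0.9996); ey = (0.9996,-0.0291)
P = B + 3.26·ex + 1.75·ey = (2.0128,-2.3759)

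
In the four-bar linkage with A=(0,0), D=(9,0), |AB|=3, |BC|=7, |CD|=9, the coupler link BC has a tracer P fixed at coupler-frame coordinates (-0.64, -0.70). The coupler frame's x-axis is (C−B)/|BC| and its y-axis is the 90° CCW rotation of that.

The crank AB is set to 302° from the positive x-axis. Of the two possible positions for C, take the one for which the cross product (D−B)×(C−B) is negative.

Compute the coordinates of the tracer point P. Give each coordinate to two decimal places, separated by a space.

A=(0,0), D=(9.00,0)
B = A + 3.00·(cos302°, sin302°) = (1.5898, -2.5441)
|BD| = 7.8348
circle(B,7.00) ∩ circle(D,9.00): a=1.8752, h=6.7441
  candidates: C₊=(1.1734,4.4435) cross=52.839; C₋=(5.5534,-8.3139) cross=-52.839
  mode - wants cross < 0 → take C=(5.5534,-8.3139) (cross=-52.839)
ex = (C−B)/|BC| = (0.5662,-0.8242); ey = (0.8242,0.5662)
P = B + -0.64·ex + -0.70·ey = (0.6504,-2.4130)

0.65 -2.41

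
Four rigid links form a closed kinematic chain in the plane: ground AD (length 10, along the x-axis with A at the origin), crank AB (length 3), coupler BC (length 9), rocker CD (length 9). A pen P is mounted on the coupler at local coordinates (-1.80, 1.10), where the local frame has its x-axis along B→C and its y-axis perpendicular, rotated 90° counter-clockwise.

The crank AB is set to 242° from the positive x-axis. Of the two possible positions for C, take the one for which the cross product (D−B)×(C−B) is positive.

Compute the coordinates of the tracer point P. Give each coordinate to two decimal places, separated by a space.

A=(0,0), D=(10.00,0)
B = A + 3.00·(cos242°, sin242°) = (-1.4084, -2.6488)
|BD| = 11.7119
circle(B,9.00) ∩ circle(D,9.00): a=5.8559, h=6.8343
  candidates: C₊=(2.7501,5.3328) cross=80.043; C₋=(5.8415,-7.9817) cross=-80.043
  mode + wants cross > 0 → take C=(2.7501,5.3328) (cross=80.043)
ex = (C−B)/|BC| = (0.4621,0.8869); ey = (-0.8869,0.4621)
P = B + -1.80·ex + 1.10·ey = (-3.2157,-3.7369)

-3.22 -3.74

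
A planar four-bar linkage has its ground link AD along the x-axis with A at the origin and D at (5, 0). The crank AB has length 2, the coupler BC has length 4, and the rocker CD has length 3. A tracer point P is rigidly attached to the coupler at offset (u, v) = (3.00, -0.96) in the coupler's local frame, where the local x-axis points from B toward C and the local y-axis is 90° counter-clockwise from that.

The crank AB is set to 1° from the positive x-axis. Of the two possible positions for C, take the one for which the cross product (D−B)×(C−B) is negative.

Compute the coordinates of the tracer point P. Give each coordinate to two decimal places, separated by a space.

3.25 -2.86

A=(0,0), D=(5.00,0)
B = A + 2.00·(cos1°, sin1°) = (1.9997, 0.0349)
|BD| = 3.0005
circle(B,4.00) ∩ circle(D,3.00): a=2.6667, h=2.9814
  candidates: C₊=(4.7009,2.9851) cross=8.946; C₋=(4.6316,-2.9773) cross=-8.946
  mode - wants cross < 0 → take C=(4.6316,-2.9773) (cross=-8.946)
ex = (C−B)/|BC| = (0.6580,-0.7530); ey = (0.7530,0.6580)
P = B + 3.00·ex + -0.96·ey = (3.2507,-2.8559)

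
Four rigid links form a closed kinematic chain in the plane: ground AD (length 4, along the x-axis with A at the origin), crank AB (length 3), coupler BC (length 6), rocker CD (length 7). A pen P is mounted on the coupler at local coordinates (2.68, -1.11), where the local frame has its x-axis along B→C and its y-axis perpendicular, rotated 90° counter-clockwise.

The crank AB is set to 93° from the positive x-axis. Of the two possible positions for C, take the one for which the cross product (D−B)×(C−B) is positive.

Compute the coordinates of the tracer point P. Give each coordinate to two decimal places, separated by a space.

2.58 3.95

A=(0,0), D=(4.00,0)
B = A + 3.00·(cos93°, sin93°) = (-0.1570, 2.9959)
|BD| = 5.1241
circle(B,6.00) ∩ circle(D,7.00): a=1.2935, h=5.8589
  candidates: C₊=(4.3179,6.9928) cross=30.021; C₋=(-2.5332,-2.5136) cross=-30.021
  mode + wants cross > 0 → take C=(4.3179,6.9928) (cross=30.021)
ex = (C−B)/|BC| = (0.7458,0.6661); ey = (-0.6661,0.7458)
P = B + 2.68·ex + -1.11·ey = (2.5812,3.9533)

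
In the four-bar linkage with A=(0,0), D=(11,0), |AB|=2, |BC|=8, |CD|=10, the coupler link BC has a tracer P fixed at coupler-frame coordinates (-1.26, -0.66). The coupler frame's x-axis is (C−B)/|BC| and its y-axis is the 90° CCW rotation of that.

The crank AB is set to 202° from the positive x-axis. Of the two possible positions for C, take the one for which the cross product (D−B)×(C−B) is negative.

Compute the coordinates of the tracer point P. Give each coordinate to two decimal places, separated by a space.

-3.19 -0.26

A=(0,0), D=(11.00,0)
B = A + 2.00·(cos202°, sin202°) = (-1.8544, -0.7492)
|BD| = 12.8762
circle(B,8.00) ∩ circle(D,10.00): a=5.0402, h=6.2126
  candidates: C₊=(2.8158,5.7462) cross=79.995; C₋=(3.5387,-6.6581) cross=-79.995
  mode - wants cross < 0 → take C=(3.5387,-6.6581) (cross=-79.995)
ex = (C−B)/|BC| = (0.6741,-0.7386); ey = (0.7386,0.6741)
P = B + -1.26·ex + -0.66·ey = (-3.1913,-0.2635)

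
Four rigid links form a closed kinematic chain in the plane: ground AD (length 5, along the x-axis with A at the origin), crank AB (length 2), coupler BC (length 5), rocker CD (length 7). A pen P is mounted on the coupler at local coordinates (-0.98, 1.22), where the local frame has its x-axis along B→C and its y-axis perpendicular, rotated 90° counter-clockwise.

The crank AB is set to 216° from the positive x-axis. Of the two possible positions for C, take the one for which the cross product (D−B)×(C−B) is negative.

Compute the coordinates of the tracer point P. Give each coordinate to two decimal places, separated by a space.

-1.01 0.27

A=(0,0), D=(5.00,0)
B = A + 2.00·(cos216°, sin216°) = (-1.6180, -1.1756)
|BD| = 6.7216
circle(B,5.00) ∩ circle(D,7.00): a=1.5755, h=4.7453
  candidates: C₊=(-0.8967,3.7721) cross=31.896; C₋=(0.7631,-5.5722) cross=-31.896
  mode - wants cross < 0 → take C=(0.7631,-5.5722) (cross=-31.896)
ex = (C−B)/|BC| = (0.4762,-0.8793); ey = (0.8793,0.4762)
P = B + -0.98·ex + 1.22·ey = (-1.0120,0.2672)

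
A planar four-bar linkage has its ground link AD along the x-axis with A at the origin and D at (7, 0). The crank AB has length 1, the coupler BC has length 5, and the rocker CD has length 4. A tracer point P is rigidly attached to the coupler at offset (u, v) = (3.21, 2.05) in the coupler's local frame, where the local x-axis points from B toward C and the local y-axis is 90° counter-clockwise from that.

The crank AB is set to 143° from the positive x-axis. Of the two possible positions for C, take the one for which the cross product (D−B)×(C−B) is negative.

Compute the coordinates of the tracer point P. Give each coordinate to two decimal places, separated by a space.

3.01 0.73

A=(0,0), D=(7.00,0)
B = A + 1.00·(cos143°, sin143°) = (-0.7986, 0.6018)
|BD| = 7.8218
circle(B,5.00) ∩ circle(D,4.00): a=4.4862, h=2.2077
  candidates: C₊=(3.8441,2.4578) cross=17.268; C₋=(3.5044,-1.9445) cross=-17.268
  mode - wants cross < 0 → take C=(3.5044,-1.9445) (cross=-17.268)
ex = (C−B)/|BC| = (0.8606,-0.5093); ey = (0.5093,0.8606)
P = B + 3.21·ex + 2.05·ey = (3.0079,0.7314)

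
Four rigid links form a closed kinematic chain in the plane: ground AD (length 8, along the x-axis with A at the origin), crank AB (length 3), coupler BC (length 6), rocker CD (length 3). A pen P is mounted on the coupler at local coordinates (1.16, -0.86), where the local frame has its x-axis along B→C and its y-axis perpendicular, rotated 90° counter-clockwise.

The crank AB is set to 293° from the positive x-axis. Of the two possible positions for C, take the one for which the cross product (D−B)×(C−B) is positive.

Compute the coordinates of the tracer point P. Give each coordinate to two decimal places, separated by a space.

A=(0,0), D=(8.00,0)
B = A + 3.00·(cos293°, sin293°) = (1.1722, -2.7615)
|BD| = 7.3651
circle(B,6.00) ∩ circle(D,3.00): a=5.5155, h=2.3620
  candidates: C₊=(5.3997,1.4962) cross=17.396; C₋=(7.1710,-2.8832) cross=-17.396
  mode + wants cross > 0 → take C=(5.3997,1.4962) (cross=17.396)
ex = (C−B)/|BC| = (0.7046,0.7096); ey = (-0.7096,0.7046)
P = B + 1.16·ex + -0.86·ey = (2.5998,-2.5443)

2.60 -2.54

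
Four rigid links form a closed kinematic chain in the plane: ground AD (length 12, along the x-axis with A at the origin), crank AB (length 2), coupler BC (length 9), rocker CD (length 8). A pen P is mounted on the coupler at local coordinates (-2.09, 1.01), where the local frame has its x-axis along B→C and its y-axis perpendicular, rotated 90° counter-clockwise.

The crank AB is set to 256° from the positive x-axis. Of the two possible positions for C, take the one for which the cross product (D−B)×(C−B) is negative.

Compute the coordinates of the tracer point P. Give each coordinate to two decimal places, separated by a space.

-1.78 -0.02

A=(0,0), D=(12.00,0)
B = A + 2.00·(cos256°, sin256°) = (-0.4838, -1.9406)
|BD| = 12.6338
circle(B,9.00) ∩ circle(D,8.00): a=6.9897, h=5.6696
  candidates: C₊=(5.5520,4.7354) cross=71.628; C₋=(7.2938,-6.4693) cross=-71.628
  mode - wants cross < 0 → take C=(7.2938,-6.4693) (cross=-71.628)
ex = (C−B)/|BC| = (0.8642,-0.5032); ey = (0.5032,0.8642)
P = B + -2.09·ex + 1.01·ey = (-1.7818,-0.0161)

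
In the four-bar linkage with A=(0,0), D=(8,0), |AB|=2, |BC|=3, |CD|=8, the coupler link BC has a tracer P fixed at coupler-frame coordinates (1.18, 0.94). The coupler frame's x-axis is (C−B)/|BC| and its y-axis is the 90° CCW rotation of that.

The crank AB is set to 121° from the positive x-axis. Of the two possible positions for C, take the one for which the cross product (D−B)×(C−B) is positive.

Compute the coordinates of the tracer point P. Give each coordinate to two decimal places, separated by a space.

-0.91 3.22

A=(0,0), D=(8.00,0)
B = A + 2.00·(cos121°, sin121°) = (-1.0301, 1.7143)
|BD| = 9.1914
circle(B,3.00) ∩ circle(D,8.00): a=1.6037, h=2.5354
  candidates: C₊=(1.0184,3.9061) cross=23.303; C₋=(0.0726,-1.0756) cross=-23.303
  mode + wants cross > 0 → take C=(1.0184,3.9061) (cross=23.303)
ex = (C−B)/|BC| = (0.6828,0.7306); ey = (-0.7306,0.6828)
P = B + 1.18·ex + 0.94·ey = (-0.9111,3.2183)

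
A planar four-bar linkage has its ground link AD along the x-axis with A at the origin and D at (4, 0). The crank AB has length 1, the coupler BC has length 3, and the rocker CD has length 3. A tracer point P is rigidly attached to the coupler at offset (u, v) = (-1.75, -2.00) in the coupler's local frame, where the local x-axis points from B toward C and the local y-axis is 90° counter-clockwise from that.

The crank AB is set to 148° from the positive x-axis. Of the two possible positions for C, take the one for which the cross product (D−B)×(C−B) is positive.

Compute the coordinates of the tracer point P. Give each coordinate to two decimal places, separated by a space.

-1.39 -2.07

A=(0,0), D=(4.00,0)
B = A + 1.00·(cos148°, sin148°) = (-0.8480, 0.5299)
|BD| = 4.8769
circle(B,3.00) ∩ circle(D,3.00): a=2.4385, h=1.7475
  candidates: C₊=(1.7659,2.0022) cross=8.523; C₋=(1.3861,-1.4722) cross=-8.523
  mode + wants cross > 0 → take C=(1.7659,2.0022) (cross=8.523)
ex = (C−B)/|BC| = (0.8713,0.4907); ey = (-0.4907,0.8713)
P = B + -1.75·ex + -2.00·ey = (-1.3913,-2.0715)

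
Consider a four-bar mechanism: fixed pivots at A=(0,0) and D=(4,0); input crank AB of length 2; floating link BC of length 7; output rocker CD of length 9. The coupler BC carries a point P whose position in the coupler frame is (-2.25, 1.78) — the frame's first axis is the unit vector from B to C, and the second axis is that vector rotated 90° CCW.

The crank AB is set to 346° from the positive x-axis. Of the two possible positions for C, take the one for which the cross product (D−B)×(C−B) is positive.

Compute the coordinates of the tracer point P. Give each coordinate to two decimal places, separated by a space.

3.90 -2.57

A=(0,0), D=(4.00,0)
B = A + 2.00·(cos346°, sin346°) = (1.9406, -0.4838)
|BD| = 2.1155
circle(B,7.00) ∩ circle(D,9.00): a=-6.5055, h=2.5842
  candidates: C₊=(-4.9835,0.5439) cross=5.467; C₋=(-3.8015,-4.4874) cross=-5.467
  mode + wants cross > 0 → take C=(-4.9835,0.5439) (cross=5.467)
ex = (C−B)/|BC| = (-0.9892,0.1468); ey = (-0.1468,-0.9892)
P = B + -2.25·ex + 1.78·ey = (3.9049,-2.5749)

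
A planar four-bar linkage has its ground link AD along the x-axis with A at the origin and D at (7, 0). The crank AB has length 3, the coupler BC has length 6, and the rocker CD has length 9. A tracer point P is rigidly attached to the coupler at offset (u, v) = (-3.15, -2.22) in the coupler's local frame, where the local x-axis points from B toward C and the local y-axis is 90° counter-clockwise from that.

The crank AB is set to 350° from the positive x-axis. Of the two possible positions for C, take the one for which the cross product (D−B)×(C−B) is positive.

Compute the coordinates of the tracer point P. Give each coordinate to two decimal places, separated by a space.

A=(0,0), D=(7.00,0)
B = A + 3.00·(cos350°, sin350°) = (2.9544, -0.5209)
|BD| = 4.0790
circle(B,6.00) ∩ circle(D,9.00): a=-3.4766, h=4.8901
  candidates: C₊=(-1.1182,3.8851) cross=19.947; C₋=(0.1308,-5.8150) cross=-19.947
  mode + wants cross > 0 → take C=(-1.1182,3.8851) (cross=19.947)
ex = (C−B)/|BC| = (-0.6788,0.7343); ey = (-0.7343,-0.6788)
P = B + -3.15·ex + -2.22·ey = (6.7228,-1.3272)

6.72 -1.33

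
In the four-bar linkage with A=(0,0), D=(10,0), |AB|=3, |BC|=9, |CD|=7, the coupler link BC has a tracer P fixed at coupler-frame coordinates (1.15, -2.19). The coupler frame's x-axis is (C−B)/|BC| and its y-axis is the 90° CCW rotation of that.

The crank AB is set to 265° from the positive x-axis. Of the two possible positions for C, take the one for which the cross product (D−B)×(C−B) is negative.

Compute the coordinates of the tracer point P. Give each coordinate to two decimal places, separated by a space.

-0.11 -5.46

A=(0,0), D=(10.00,0)
B = A + 3.00·(cos265°, sin265°) = (-0.2615, -2.9886)
|BD| = 10.6878
circle(B,9.00) ∩ circle(D,7.00): a=6.8409, h=5.8482
  candidates: C₊=(4.6713,4.5392) cross=62.505; C₋=(7.9419,-6.6906) cross=-62.505
  mode - wants cross < 0 → take C=(7.9419,-6.6906) (cross=-62.505)
ex = (C−B)/|BC| = (0.9115,-0.4113); ey = (0.4113,0.9115)
P = B + 1.15·ex + -2.19·ey = (-0.1141,-5.4578)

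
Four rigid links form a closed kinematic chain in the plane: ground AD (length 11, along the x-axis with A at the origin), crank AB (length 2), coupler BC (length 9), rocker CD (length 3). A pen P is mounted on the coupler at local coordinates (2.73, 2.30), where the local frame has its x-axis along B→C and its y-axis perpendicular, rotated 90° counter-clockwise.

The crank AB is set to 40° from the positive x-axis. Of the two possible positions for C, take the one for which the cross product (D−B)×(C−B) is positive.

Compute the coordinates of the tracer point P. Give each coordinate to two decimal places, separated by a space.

3.79 4.05

A=(0,0), D=(11.00,0)
B = A + 2.00·(cos40°, sin40°) = (1.5321, 1.2856)
|BD| = 9.5548
circle(B,9.00) ∩ circle(D,3.00): a=8.5451, h=2.8250
  candidates: C₊=(10.3796,2.9352) cross=26.992; C₋=(9.6194,-2.6635) cross=-26.992
  mode + wants cross > 0 → take C=(10.3796,2.9352) (cross=26.992)
ex = (C−B)/|BC| = (0.9831,0.1833); ey = (-0.1833,0.9831)
P = B + 2.73·ex + 2.30·ey = (3.7943,4.0470)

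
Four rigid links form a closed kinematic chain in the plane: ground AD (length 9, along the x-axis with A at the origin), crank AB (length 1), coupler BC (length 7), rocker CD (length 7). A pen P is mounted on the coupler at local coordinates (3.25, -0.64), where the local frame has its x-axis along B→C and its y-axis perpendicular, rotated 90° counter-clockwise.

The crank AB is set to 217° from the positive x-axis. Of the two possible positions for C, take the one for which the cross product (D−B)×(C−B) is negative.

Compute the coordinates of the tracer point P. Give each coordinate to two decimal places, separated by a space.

A=(0,0), D=(9.00,0)
B = A + 1.00·(cos217°, sin217°) = (-0.7986, -0.6018)
|BD| = 9.8171
circle(B,7.00) ∩ circle(D,7.00): a=4.9085, h=4.9906
  candidates: C₊=(3.7947,4.6803) cross=48.993; C₋=(4.4066,-5.2821) cross=-48.993
  mode - wants cross < 0 → take C=(4.4066,-5.2821) (cross=-48.993)
ex = (C−B)/|BC| = (0.7436,-0.6686); ey = (0.6686,0.7436)
P = B + 3.25·ex + -0.64·ey = (1.1902,-3.2507)

1.19 -3.25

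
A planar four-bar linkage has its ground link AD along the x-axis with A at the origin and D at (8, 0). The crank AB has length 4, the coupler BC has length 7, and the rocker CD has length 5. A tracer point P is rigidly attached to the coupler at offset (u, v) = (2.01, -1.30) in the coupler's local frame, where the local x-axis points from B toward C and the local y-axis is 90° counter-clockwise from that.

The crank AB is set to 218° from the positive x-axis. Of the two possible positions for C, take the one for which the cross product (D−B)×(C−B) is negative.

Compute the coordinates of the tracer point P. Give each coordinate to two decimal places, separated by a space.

-1.20 -3.85

A=(0,0), D=(8.00,0)
B = A + 4.00·(cos218°, sin218°) = (-3.1520, -2.4626)
|BD| = 11.4207
circle(B,7.00) ∩ circle(D,5.00): a=6.7611, h=1.8132
  candidates: C₊=(3.0590,0.7658) cross=20.708; C₋=(3.8410,-2.7753) cross=-20.708
  mode - wants cross < 0 → take C=(3.8410,-2.7753) (cross=-20.708)
ex = (C−B)/|BC| = (0.9990,-0.0447); ey = (0.0447,0.9990)
P = B + 2.01·ex + -1.30·ey = (-1.2021,-3.8511)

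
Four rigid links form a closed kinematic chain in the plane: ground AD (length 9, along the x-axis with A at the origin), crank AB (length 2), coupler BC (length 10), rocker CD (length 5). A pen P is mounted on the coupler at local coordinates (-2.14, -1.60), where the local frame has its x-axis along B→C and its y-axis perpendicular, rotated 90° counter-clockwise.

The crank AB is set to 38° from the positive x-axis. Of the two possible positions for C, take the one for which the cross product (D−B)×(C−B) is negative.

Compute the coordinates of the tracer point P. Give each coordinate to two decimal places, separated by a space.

A=(0,0), D=(9.00,0)
B = A + 2.00·(cos38°, sin38°) = (1.5760, 1.2313)
|BD| = 7.5254
circle(B,10.00) ∩ circle(D,5.00): a=8.7458, h=4.8488
  candidates: C₊=(10.9973,4.5837) cross=36.489; C₋=(9.4106,-4.9831) cross=-36.489
  mode - wants cross < 0 → take C=(9.4106,-4.9831) (cross=-36.489)
ex = (C−B)/|BC| = (0.7835,-0.6214); ey = (0.6214,0.7835)
P = B + -2.14·ex + -1.60·ey = (-1.0949,1.3077)

-1.09 1.31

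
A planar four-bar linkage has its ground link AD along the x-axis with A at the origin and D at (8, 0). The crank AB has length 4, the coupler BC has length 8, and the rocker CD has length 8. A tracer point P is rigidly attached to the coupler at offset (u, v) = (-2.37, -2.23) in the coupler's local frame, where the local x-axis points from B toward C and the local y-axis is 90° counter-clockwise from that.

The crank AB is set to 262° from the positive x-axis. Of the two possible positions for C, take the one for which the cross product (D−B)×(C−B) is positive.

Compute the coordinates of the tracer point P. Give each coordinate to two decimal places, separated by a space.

A=(0,0), D=(8.00,0)
B = A + 4.00·(cos262°, sin262°) = (-0.5567, -3.9611)
|BD| = 9.4291
circle(B,8.00) ∩ circle(D,8.00): a=4.7145, h=6.4632
  candidates: C₊=(1.0065,3.8847) cross=60.942; C₋=(6.4368,-7.8458) cross=-60.942
  mode + wants cross > 0 → take C=(1.0065,3.8847) (cross=60.942)
ex = (C−B)/|BC| = (0.1954,0.9807); ey = (-0.9807,0.1954)
P = B + -2.37·ex + -2.23·ey = (1.1672,-6.7211)

1.17 -6.72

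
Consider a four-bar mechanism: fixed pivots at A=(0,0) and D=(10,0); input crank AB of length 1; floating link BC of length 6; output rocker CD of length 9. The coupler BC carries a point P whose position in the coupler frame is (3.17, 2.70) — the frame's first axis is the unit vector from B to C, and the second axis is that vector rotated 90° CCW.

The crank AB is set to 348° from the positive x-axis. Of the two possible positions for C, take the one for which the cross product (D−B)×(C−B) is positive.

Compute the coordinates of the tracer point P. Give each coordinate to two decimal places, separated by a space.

A=(0,0), D=(10.00,0)
B = A + 1.00·(cos348°, sin348°) = (0.9781, -0.2079)
|BD| = 9.0242
circle(B,6.00) ∩ circle(D,9.00): a=2.0188, h=5.6502
  candidates: C₊=(2.8663,5.4873) cross=50.988; C₋=(3.1266,-5.8101) cross=-50.988
  mode + wants cross > 0 → take C=(2.8663,5.4873) (cross=50.988)
ex = (C−B)/|BC| = (0.3147,0.9492); ey = (-0.9492,0.3147)
P = B + 3.17·ex + 2.70·ey = (-0.5871,3.6507)

-0.59 3.65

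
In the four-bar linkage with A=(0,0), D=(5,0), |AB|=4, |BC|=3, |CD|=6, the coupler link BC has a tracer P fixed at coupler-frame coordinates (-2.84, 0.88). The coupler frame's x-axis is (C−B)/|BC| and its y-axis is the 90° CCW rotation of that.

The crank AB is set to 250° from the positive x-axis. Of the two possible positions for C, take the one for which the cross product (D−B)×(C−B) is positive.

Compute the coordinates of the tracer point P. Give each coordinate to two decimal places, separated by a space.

-2.64 -6.45

A=(0,0), D=(5.00,0)
B = A + 4.00·(cos250°, sin250°) = (-1.3681, -3.7588)
|BD| = 7.3946
circle(B,3.00) ∩ circle(D,6.00): a=1.8717, h=2.3445
  candidates: C₊=(-0.9480,-0.7883) cross=17.337; C₋=(1.4355,-4.8264) cross=-17.337
  mode + wants cross > 0 → take C=(-0.9480,-0.7883) (cross=17.337)
ex = (C−B)/|BC| = (0.1400,0.9901); ey = (-0.9901,0.1400)
P = B + -2.84·ex + 0.88·ey = (-2.6371,-6.4476)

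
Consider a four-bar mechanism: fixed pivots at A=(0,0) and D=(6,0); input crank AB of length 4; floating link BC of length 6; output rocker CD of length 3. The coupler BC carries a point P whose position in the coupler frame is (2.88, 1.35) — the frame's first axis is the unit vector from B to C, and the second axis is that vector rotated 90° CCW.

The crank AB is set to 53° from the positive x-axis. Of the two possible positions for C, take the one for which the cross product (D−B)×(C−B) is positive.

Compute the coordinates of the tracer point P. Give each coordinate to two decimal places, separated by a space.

A=(0,0), D=(6.00,0)
B = A + 4.00·(cos53°, sin53°) = (2.4073, 3.1945)
|BD| = 4.8076
circle(B,6.00) ∩ circle(D,3.00): a=5.2119, h=2.9726
  candidates: C₊=(8.2774,1.9528) cross=14.291; C₋=(4.3269,-2.4901) cross=-14.291
  mode + wants cross > 0 → take C=(8.2774,1.9528) (cross=14.291)
ex = (C−B)/|BC| = (0.9784,-0.2070); ey = (0.2070,0.9784)
P = B + 2.88·ex + 1.35·ey = (5.5043,3.9193)

5.50 3.92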